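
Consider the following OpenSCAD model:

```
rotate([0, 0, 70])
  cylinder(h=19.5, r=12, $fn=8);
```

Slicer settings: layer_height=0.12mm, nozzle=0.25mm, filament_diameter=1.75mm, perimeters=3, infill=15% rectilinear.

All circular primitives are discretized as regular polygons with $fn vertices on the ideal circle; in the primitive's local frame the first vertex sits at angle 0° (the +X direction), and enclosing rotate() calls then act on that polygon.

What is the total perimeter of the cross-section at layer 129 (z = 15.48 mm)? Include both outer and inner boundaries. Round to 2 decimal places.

At z = 15.48 mm: the r=12 cylinder contributes a regular 8-gon of circumradius 12 (perimeter = 2·8·12.000·sin(180°/8) = 73.48 mm); (rotated 70° about Z; rotation is an isometry so areas/perimeters/island counts are preserved). Overall, the cross-section is a single solid region. Total boundary length (outer) = 73.48 mm.

73.48 mm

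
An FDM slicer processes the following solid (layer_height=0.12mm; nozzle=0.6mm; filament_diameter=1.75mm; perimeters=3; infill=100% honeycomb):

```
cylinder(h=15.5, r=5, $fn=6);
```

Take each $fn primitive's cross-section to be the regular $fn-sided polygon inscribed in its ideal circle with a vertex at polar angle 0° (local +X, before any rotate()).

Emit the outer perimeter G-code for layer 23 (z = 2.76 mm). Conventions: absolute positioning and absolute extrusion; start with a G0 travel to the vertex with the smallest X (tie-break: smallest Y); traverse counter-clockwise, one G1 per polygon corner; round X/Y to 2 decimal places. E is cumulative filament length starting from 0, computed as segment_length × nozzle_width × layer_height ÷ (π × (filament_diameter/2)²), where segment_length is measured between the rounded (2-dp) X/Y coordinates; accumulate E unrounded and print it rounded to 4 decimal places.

G0 X-5.00 Y0.00 Z2.76
G1 X-2.50 Y-4.33 E0.1497
G1 X2.50 Y-4.33 E0.2993
G1 X5.00 Y0.00 E0.4490
G1 X2.50 Y4.33 E0.5987
G1 X-2.50 Y4.33 E0.7483
G1 X-5.00 Y0.00 E0.8980

At z = 2.76 mm: the r=5 cylinder contributes a regular 6-gon of circumradius 5. The outline is a single polygon with 6 vertices. Extrusion per mm of travel: 0.6 × 0.12 / (π × 0.875²) = 0.029934. Accumulating E over each segment gives final E = 0.8980.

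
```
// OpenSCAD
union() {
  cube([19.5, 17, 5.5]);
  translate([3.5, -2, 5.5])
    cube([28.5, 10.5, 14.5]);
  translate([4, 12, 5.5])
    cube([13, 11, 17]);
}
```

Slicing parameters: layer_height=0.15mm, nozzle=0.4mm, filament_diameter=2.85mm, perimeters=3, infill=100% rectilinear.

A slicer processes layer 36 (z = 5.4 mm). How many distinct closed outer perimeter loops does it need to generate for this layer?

1

At z = 5.4 mm: the cube (footprint 19.5×17) is included at this height; the cube at (3.5, -2) is absent (z outside [5.5, 20]); the cube at (4, 12) is not intersected at this z (z outside [5.5, 22.5]); Taking the union: only the 19.5×17 cube is present, so the union is just that shape — 1 connected region. The result has 1 disconnected region.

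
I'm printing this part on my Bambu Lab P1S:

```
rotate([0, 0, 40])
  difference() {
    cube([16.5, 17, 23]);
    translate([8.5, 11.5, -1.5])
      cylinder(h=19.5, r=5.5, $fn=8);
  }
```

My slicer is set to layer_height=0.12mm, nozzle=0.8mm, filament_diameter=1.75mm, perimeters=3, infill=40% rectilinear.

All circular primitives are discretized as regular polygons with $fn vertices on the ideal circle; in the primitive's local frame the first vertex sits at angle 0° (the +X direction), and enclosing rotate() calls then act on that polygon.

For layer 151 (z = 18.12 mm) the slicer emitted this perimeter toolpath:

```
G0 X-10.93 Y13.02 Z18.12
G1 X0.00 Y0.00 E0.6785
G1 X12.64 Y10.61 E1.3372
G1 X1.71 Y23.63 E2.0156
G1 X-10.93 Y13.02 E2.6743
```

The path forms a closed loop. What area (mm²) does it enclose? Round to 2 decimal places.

280.54 mm²

Apply the shoelace formula to the sequence of (X, Y) vertices; enclosed area = 280.54 mm².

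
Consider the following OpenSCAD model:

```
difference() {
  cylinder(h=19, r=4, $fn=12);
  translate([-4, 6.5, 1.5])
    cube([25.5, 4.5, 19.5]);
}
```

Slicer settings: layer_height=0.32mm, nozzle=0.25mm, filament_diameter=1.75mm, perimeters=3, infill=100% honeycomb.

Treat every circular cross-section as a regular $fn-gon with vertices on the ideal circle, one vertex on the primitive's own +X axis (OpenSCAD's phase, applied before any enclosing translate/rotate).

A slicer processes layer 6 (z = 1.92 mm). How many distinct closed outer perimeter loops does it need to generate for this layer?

At z = 1.92 mm: the r=4 cylinder contributes a regular 12-gon of circumradius 4; the 25.5×4.5 cube at (-4, 6.5) contributes its full rectangle; Subtracting the remaining from the first: starting from the r=4 cylinder, the 25.5×4.5 cube at (-4, 6.5) misses the remaining region (no effect) — 1 connected region. The result has 1 disconnected region.

1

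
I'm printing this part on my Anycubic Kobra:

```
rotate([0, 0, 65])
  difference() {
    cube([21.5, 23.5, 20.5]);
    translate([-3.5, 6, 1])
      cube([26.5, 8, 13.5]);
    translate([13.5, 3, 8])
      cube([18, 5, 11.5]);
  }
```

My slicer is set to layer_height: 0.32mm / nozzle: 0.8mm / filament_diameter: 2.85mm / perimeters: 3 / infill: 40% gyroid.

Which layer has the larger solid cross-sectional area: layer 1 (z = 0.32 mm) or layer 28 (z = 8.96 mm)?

layer 1 (z = 0.32 mm)

Layer 1 (z = 0.32): the cube is present — its section is the full 21.5×23.5 rectangle (area 505.25 mm²); the cube at (-3.5, 6) is absent (z outside [1, 14.5]); the cube at (13.5, 3) is absent (z outside [8, 19.5]); Subtracting the remaining from the first: none of the subtracted shapes is present at this height, so the 21.5×23.5 cube is unchanged — area = 505.25 mm²; (rotated 65° about Z; rotation is an isometry so areas/perimeters/island counts are preserved). So its area = 505.25 mm². Layer 28 (z = 8.96): the 21.5×23.5 cube contributes its full rectangle (area 505.25 mm²); the 26.5×8 cube at (-3.5, 6) contributes its full rectangle (area 212.00 mm²); the 18×5 cube at (13.5, 3) contributes its full rectangle (area 90.00 mm²); Subtracting the remaining from the first: starting from the 21.5×23.5 cube (505.25 mm²), the 26.5×8 cube at (-3.5, 6) partially overlaps it — only the 172.00 mm² overlap (of its 212.00 mm²) is removed, clipping the outline; the 18×5 cube at (13.5, 3) partially overlaps it — only the 24.00 mm² overlap (of its 90.00 mm²) is removed, clipping the outline — area = 309.25 mm²; (rotated 65° about Z; rotation is an isometry so areas/perimeters/island counts are preserved). So its area = 309.25 mm². Layer 1 is larger (505.25 vs 309.25 mm²).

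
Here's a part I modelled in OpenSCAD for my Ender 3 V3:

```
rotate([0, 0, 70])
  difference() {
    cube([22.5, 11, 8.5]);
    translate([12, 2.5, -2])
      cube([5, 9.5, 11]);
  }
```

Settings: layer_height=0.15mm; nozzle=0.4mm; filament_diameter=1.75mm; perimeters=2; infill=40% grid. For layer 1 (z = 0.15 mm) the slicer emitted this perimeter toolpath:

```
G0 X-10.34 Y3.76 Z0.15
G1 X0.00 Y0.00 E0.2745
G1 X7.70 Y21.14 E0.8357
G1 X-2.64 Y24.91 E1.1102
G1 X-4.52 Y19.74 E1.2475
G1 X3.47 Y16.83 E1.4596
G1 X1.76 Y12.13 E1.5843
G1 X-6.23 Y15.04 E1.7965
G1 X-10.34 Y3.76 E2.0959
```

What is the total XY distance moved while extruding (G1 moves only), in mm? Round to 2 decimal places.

84.02 mm

Sum the Euclidean lengths of each G1 segment: total = 84.02 mm.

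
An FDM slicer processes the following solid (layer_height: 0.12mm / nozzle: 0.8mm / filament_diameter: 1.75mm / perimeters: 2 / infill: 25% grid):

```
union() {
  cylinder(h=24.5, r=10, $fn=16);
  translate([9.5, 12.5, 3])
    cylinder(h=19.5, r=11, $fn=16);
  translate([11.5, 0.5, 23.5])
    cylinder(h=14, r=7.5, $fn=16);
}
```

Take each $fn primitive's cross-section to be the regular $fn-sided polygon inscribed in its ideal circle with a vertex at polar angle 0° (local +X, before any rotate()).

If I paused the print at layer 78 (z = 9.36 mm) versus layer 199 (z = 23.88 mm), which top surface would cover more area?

Layer 78 (z = 9.36): the r=10 cylinder gives a regular 16-gon of circumradius 10 (constant along its height) (area = (16/2)·10.000²·sin(360°/16) = 306.15 mm²); the cylinder at (9.5, 12.5): section is a regular 16-gon, circumradius r=11 (area = (16/2)·11.000²·sin(360°/16) = 370.44 mm²); the cylinder at (11.5, 0.5) does not reach this height (z outside [23.5, 37.5]); Merging all regions: the regions partially overlap — summed areas 676.58 mm² minus the doubly-counted overlap 46.64 mm² gives 629.94 mm² — area = 629.94 mm². So its area = 629.94 mm². Layer 199 (z = 23.88): the r=10 cylinder contributes a regular 16-gon of circumradius 10 (area = (16/2)·10.000²·sin(360°/16) = 306.15 mm²); the cylinder at (9.5, 12.5) is not intersected at this z (z outside [3, 22.5]); the cylinder at (11.5, 0.5): section is a regular 16-gon, circumradius r=7.5 (area = (16/2)·7.500²·sin(360°/16) = 172.21 mm²); Merging all regions: the regions partially overlap — summed areas 478.35 mm² minus the doubly-counted overlap 50.49 mm² gives 427.87 mm² — area = 427.87 mm². So its area = 427.87 mm². Layer 78 is larger (629.94 vs 427.87 mm²).

layer 78 (z = 9.36 mm)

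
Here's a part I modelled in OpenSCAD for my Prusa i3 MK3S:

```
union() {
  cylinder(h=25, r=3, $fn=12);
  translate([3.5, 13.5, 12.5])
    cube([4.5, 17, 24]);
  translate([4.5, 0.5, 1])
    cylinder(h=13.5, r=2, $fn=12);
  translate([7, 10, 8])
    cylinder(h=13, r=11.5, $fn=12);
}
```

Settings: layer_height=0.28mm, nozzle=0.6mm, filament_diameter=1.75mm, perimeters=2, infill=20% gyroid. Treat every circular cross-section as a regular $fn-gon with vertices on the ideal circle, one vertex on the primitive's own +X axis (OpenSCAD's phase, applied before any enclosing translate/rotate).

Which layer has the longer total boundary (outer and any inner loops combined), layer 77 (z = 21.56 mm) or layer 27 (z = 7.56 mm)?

Layer 77 (z = 21.56): the r=3 cylinder gives a regular 12-gon of circumradius 3 (constant along its height) (perimeter = 2·12·3.000·sin(180°/12) = 18.63 mm); the cube at (3.5, 13.5) is present — its section is the full 4.5×17 rectangle (perimeter 43.00 mm); the cylinder at (4.5, 0.5) is absent (z outside [1, 14.5]); the cylinder at (7, 10) is absent (z outside [8, 21]); Combining (union): the 2 present regions are separate (no shared area or edge), so areas and boundary lengths simply add and each stays a separate island — boundary = 61.63 mm. So its perimeter = 61.63 mm. Layer 27 (z = 7.56): the r=3 cylinder contributes a regular 12-gon of circumradius 3 (perimeter = 2·12·3.000·sin(180°/12) = 18.63 mm); the cube at (3.5, 13.5) is absent (z outside [12.5, 36.5]); the r=2 cylinder at (4.5, 0.5) contributes a regular 12-gon of circumradius 2 (perimeter = 2·12·2.000·sin(180°/12) = 12.42 mm); the cylinder at (7, 10) does not reach this height (z outside [8, 21]); Merging all regions: the regions partially overlap (shared area 0.43 mm²), so the edge portions inside another operand are dropped and the merged outline is re-measured after clipping — boundary = 27.38 mm. So its perimeter = 27.38 mm. Layer 77 is larger (61.63 vs 27.38 mm).

layer 77 (z = 21.56 mm)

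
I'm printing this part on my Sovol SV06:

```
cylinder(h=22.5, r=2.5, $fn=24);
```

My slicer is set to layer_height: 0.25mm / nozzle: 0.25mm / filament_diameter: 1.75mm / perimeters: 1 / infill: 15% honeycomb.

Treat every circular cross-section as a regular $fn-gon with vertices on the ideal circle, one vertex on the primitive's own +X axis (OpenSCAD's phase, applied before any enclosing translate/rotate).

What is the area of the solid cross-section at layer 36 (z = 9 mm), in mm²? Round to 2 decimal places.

19.41 mm²

At z = 9 mm: the r=2.5 cylinder contributes a regular 24-gon of circumradius 2.5 (area = (24/2)·2.500²·sin(360°/24) = 19.41 mm²). Overall, the cross-section is a single solid region. Net area = 19.41 mm².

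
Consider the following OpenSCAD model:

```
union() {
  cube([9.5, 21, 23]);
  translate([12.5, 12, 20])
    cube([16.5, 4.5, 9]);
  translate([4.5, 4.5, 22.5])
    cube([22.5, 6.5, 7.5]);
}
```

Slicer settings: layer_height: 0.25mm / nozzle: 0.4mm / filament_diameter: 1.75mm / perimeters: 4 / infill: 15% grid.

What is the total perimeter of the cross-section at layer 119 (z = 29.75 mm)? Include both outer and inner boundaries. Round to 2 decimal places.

58.00 mm

At z = 29.75 mm: the cube is not intersected at this z (z outside [0, 23]); the cube at (12.5, 12) is not intersected at this z (z outside [20, 29]); the 22.5×6.5 cube at (4.5, 4.5) contributes its full rectangle (perimeter 58.00 mm); Merging all regions: only the 22.5×6.5 cube at (4.5, 4.5) is present, so the union is just that shape — boundary = 58.00 mm. Overall, the cross-section is a single solid region. Total boundary length (outer) = 58.00 mm.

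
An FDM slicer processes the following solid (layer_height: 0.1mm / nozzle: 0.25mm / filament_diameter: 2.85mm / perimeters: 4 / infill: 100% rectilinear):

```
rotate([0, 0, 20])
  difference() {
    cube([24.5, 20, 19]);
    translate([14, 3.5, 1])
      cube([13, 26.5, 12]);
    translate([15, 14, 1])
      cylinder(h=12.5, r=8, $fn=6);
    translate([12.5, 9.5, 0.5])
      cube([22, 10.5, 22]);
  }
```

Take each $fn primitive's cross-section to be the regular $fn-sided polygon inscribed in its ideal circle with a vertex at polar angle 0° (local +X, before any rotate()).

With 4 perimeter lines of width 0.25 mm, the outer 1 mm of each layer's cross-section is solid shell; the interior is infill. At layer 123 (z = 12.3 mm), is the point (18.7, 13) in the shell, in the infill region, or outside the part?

outside

At z = 12.3 mm: the cube (footprint 24.5×20) is included at this height; the cube at (14, 3.5) is present — its section is the full 13×26.5 rectangle; the r=8 cylinder at (15, 14) gives a regular 6-gon of circumradius 8 (constant along its height); the cube at (12.5, 9.5) (footprint 22×10.5) is included at this height; Subtracting the remaining from the first: starting from the 24.5×20 cube, the 13×26.5 cube at (14, 3.5) partially overlaps it — only the 173.25 mm² overlap (of its 344.50 mm²) is removed, clipping the outline; the r=8 cylinder at (15, 14) partially overlaps it — only the 66.25 mm² overlap (of its 166.28 mm²) is removed, clipping the outline; the 22×10.5 cube at (12.5, 9.5) misses the remaining region (no effect) — 1 connected region; (whole slice rotated 20° about Z — lengths, areas and connectivity unchanged). Overall, the cross-section is a single solid region. Undo the 20° rotation: the query point maps to (22.019, 5.820) in the un-rotated model frame. The nearest boundary edge runs (14.00, 3.50)→(24.50, 3.50); distance from the point to it = 2.32 mm. The point is not inside any of the regions above, so it lies outside the cross-section (2.32 mm from the nearest boundary).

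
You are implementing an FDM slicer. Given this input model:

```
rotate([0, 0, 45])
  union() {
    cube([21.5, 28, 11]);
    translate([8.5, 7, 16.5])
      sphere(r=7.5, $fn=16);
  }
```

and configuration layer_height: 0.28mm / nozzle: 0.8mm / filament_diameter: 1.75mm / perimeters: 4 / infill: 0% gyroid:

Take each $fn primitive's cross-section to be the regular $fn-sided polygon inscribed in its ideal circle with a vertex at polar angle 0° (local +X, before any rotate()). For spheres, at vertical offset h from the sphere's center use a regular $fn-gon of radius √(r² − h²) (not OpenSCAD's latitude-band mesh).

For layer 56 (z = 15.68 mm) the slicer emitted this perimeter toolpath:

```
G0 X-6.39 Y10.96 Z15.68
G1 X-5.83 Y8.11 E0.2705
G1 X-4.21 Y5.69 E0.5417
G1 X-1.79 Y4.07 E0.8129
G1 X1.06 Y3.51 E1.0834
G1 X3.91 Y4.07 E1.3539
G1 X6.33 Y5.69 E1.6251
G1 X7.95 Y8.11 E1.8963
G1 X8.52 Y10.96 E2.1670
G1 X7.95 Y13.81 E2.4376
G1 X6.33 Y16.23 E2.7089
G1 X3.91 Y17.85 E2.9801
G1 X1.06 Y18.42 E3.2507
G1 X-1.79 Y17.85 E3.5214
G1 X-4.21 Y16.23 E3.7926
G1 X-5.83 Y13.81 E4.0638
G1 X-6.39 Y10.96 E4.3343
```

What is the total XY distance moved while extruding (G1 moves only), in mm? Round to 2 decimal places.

46.54 mm

Sum the Euclidean lengths of each G1 segment: total = 46.54 mm.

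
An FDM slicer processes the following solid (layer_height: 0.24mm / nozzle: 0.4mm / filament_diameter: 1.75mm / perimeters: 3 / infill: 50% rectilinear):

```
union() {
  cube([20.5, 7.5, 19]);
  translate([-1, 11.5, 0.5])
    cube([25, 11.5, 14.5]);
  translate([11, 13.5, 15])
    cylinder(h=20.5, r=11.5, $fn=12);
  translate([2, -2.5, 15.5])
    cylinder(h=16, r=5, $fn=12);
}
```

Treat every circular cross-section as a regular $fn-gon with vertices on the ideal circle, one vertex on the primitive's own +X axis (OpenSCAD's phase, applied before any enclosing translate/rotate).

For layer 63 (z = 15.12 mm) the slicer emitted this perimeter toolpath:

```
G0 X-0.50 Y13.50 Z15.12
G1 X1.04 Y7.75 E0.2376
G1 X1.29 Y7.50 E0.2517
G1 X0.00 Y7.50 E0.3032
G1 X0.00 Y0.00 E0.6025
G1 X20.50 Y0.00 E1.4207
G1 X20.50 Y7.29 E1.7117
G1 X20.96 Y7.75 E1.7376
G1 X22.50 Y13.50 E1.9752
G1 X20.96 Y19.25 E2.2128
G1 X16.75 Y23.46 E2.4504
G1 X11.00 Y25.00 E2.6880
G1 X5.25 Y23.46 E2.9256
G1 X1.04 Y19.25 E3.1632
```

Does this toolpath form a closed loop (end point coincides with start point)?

Start point (G0): (-0.50, 13.50). End point (last G1): the path does not return to the start — open.

no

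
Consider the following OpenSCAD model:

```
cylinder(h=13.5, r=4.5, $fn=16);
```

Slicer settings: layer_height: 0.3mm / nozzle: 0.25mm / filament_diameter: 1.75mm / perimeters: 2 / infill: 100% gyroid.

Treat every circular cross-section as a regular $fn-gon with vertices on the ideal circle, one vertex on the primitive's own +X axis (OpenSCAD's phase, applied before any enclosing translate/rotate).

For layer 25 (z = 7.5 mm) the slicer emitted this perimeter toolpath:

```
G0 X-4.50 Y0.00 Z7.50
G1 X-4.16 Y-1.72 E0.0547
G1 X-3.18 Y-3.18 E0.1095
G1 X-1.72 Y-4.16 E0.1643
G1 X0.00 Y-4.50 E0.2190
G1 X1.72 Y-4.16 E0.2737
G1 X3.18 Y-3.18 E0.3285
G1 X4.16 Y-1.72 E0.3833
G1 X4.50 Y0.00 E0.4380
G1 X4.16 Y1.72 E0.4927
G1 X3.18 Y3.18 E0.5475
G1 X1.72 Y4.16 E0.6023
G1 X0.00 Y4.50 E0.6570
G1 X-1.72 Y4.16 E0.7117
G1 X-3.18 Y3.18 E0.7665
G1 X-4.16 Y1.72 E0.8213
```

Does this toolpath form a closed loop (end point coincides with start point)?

Start point (G0): (-4.50, 0.00). End point (last G1): the path does not return to the start — open.

no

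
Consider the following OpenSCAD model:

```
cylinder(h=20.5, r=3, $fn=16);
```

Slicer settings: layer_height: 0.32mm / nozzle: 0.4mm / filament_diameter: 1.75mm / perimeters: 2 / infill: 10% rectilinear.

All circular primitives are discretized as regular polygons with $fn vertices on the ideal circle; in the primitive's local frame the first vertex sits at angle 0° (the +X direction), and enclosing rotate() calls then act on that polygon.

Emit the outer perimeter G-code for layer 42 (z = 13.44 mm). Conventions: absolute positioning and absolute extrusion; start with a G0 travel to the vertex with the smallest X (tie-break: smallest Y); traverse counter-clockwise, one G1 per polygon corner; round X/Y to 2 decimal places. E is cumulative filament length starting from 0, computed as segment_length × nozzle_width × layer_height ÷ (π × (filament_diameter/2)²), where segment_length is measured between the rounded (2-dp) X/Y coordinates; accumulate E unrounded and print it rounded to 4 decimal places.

G0 X-3.00 Y0.00 Z13.44
G1 X-2.77 Y-1.15 E0.0624
G1 X-2.12 Y-2.12 E0.1245
G1 X-1.15 Y-2.77 E0.1867
G1 X0.00 Y-3.00 E0.2491
G1 X1.15 Y-2.77 E0.3115
G1 X2.12 Y-2.12 E0.3736
G1 X2.77 Y-1.15 E0.4358
G1 X3.00 Y0.00 E0.4982
G1 X2.77 Y1.15 E0.5606
G1 X2.12 Y2.12 E0.6227
G1 X1.15 Y2.77 E0.6849
G1 X0.00 Y3.00 E0.7473
G1 X-1.15 Y2.77 E0.8097
G1 X-2.12 Y2.12 E0.8718
G1 X-2.77 Y1.15 E0.9340
G1 X-3.00 Y0.00 E0.9964

At z = 13.44 mm: the cylinder: section is a regular 16-gon, circumradius r=3. The outline is a single polygon with 16 vertices. Extrusion per mm of travel: 0.4 × 0.32 / (π × 0.875²) = 0.053216. Accumulating E over each segment gives final E = 0.9964.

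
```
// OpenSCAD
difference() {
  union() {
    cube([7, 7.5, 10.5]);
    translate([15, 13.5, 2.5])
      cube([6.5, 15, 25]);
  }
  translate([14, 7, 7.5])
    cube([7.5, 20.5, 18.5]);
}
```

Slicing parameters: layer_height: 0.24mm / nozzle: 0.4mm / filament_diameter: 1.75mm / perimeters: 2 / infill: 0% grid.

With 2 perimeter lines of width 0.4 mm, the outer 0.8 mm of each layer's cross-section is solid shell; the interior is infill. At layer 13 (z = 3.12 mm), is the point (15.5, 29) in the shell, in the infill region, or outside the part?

At z = 3.12 mm: the cube is present — its section is the full 7×7.5 rectangle; the 6.5×15 cube at (15, 13.5) contributes its full rectangle; Taking the union: the 2 present regions are separate (no shared area or edge), so areas and boundary lengths simply add and each stays a separate island — 2 connected regions; the cube at (14, 7) does not reach this height (z outside [7.5, 26]); After the difference (first − rest): none of the subtracted shapes is present at this height, so that combined region is unchanged — 2 connected regions. Overall, the cross-section has 2 separate islands. The nearest boundary edge runs (15.00, 28.50)→(21.50, 28.50); distance from the point to it = 0.50 mm. The point is not inside any of the regions above, so it lies outside the cross-section (0.50 mm from the nearest boundary).

outside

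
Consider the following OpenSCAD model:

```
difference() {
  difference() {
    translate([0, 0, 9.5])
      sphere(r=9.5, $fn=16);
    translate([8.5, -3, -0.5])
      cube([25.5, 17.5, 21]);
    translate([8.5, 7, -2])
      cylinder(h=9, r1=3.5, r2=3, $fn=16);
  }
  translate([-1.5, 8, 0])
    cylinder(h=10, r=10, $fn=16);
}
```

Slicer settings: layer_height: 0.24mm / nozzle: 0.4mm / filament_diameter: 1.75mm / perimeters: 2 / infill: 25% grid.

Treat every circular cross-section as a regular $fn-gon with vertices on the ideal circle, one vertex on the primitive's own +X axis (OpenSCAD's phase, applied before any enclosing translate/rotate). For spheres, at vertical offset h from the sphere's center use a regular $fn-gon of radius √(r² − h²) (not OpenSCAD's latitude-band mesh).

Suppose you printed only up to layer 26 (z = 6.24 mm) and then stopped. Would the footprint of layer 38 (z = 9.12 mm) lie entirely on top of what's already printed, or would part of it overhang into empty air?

part overhangs

Compare the two slices. At z = 6.24: the r=9.5 sphere contributes a regular 16-gon of circumradius √(9.5²−3.26²) = 8.923 (area = (16/2)·8.923²·sin(360°/16) = 243.76 mm²); the cube at (8.5, -3) (footprint 25.5×17.5) is included at this height (area 446.25 mm²); the cone at (8.5, 7): at t=0.916 of its height the radius interpolates to r₁+(r₂−r₁)t = 3.042, giving a regular 16-gon of that circumradius (area = (16/2)·3.042²·sin(360°/16) = 28.33 mm²); Taking the first minus the rest: starting from the r=9.5 sphere (243.76 mm²), the 25.5×17.5 cube at (8.5, -3) partially overlaps it — only the 0.90 mm² overlap (of its 446.25 mm²) is removed, clipping the outline; the cone at (8.5, 7) partially overlaps it — only the 1.97 mm² overlap (of its 28.33 mm²) is removed, clipping the outline — area = 240.89 mm²; the r=10 cylinder at (-1.5, 8) gives a regular 16-gon of circumradius 10 (constant along its height) (area = (16/2)·10.000²·sin(360°/16) = 306.15 mm²); Subtracting the remaining from the first: starting from the result so far (240.89 mm²), the r=10 cylinder at (-1.5, 8) partially overlaps it — only the 124.45 mm² overlap (of its 306.15 mm²) is removed, clipping the outline — area = 116.44 mm². At z = 9.12: the r=9.5 sphere contributes a regular 16-gon of circumradius √(9.5²−0.38²) = 9.492 (area = (16/2)·9.492²·sin(360°/16) = 275.86 mm²); the cube at (8.5, -3) is present — its section is the full 25.5×17.5 rectangle (area 446.25 mm²); the cone at (8.5, 7) does not reach this height (z outside [-2, 7]); Subtracting the remaining from the first: starting from the r=9.5 sphere (275.86 mm²), the 25.5×17.5 cube at (8.5, -3) partially overlaps it — only the 4.43 mm² overlap (of its 446.25 mm²) is removed, clipping the outline — area = 271.43 mm²; the cylinder at (-1.5, 8): section is a regular 16-gon, circumradius r=10 (area = (16/2)·10.000²·sin(360°/16) = 306.15 mm²); Subtracting the remaining from the first: starting from that combined region (271.43 mm²), the r=10 cylinder at (-1.5, 8) partially overlaps it — only the 138.94 mm² overlap (of its 306.15 mm²) is removed, clipping the outline — area = 132.49 mm². Checking containment: at z = 9.12 the cross-section extends beyond the z = 6.24 cross-section by about 16.05 mm².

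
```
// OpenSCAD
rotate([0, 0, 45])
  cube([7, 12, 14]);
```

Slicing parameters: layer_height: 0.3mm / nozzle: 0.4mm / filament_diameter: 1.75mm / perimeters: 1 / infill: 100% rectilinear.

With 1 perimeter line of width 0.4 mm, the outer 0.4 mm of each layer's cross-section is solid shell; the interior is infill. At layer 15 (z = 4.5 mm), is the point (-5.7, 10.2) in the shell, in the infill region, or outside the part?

infill

At z = 4.5 mm: the cube is present — its section is the full 7×12 rectangle; (rotated 45° about Z; rotation is an isometry so areas/perimeters/island counts are preserved). Overall, the cross-section is a single solid region. Undo the 45° rotation: the query point maps to (3.182, 11.243) in the un-rotated model frame. The nearest boundary edge runs (7.00, 12.00)→(0.00, 12.00); distance from the point to it = 0.76 mm. The point is inside the cross-section and 0.76 mm from the nearest boundary — more than the 0.4 mm shell width (1 × 0.4), so it's in the infill interior.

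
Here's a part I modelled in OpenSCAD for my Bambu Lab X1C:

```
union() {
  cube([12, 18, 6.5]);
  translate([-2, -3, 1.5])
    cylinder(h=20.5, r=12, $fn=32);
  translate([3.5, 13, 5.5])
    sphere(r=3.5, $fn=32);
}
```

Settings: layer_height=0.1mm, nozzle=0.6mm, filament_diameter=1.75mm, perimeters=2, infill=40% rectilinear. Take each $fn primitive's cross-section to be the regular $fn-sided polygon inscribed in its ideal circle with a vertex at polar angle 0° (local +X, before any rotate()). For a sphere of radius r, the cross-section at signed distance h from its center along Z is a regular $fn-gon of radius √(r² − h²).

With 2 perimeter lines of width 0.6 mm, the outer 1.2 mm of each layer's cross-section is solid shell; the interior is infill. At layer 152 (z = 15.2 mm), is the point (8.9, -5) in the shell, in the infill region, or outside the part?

At z = 15.2 mm: the cube is absent (z outside [0, 6.5]); the cylinder at (-2, -3): section is a regular 32-gon, circumradius r=12; the sphere at (3.5, 13) is not intersected at this z (|z−center|=9.700 > r=3.5); Merging all regions: only the r=12 cylinder at (-2, -3) is present, so the union is just that shape — 1 connected region. Overall, the cross-section is a single solid region. The nearest boundary edge runs (9.77, -5.34)→(10.00, -3.00); distance from the point to it = 0.90 mm. The point is inside the cross-section, 0.90 mm from the nearest boundary — within the 1.2 mm shell band (2 × 0.6).

shell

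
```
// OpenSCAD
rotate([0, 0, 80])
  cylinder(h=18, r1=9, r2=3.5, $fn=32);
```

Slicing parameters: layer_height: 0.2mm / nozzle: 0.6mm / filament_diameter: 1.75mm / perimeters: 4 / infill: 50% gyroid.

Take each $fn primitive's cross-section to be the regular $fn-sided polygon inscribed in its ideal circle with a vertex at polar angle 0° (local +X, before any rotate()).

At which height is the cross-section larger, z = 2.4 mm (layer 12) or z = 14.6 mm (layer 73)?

layer 12 (z = 2.4 mm)

Layer 12 (z = 2.4): the cone: at t=0.133 of its height the radius interpolates to r₁+(r₂−r₁)t = 8.267, giving a regular 32-gon of that circumradius (area = (32/2)·8.267²·sin(360°/32) = 213.31 mm²); (whole slice rotated 80° about Z — lengths, areas and connectivity unchanged). So its area = 213.31 mm². Layer 73 (z = 14.6): the cone: at t=0.811 of its height the radius interpolates to r₁+(r₂−r₁)t = 4.539, giving a regular 32-gon of that circumradius (area = (32/2)·4.539²·sin(360°/32) = 64.31 mm²); (whole slice rotated 80° about Z — lengths, areas and connectivity unchanged). So its area = 64.31 mm². Layer 12 is larger (213.31 vs 64.31 mm²).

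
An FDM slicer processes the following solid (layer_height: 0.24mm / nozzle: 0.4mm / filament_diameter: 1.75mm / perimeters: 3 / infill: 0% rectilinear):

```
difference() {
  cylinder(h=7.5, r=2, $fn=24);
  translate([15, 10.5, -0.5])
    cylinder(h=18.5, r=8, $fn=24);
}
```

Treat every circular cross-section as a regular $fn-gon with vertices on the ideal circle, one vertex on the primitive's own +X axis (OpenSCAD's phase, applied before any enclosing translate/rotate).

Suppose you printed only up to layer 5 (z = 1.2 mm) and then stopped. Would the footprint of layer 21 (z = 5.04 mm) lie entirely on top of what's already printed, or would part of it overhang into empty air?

Compare the two slices. At z = 1.2: the cylinder: section is a regular 24-gon, circumradius r=2 (area = (24/2)·2.000²·sin(360°/24) = 12.42 mm²); the cylinder at (15, 10.5): section is a regular 24-gon, circumradius r=8 (area = (24/2)·8.000²·sin(360°/24) = 198.77 mm²); Taking the first minus the rest: starting from the r=2 cylinder (12.42 mm²), the r=8 cylinder at (15, 10.5) misses the remaining region (no effect) — area = 12.42 mm². At z = 5.04: the r=2 cylinder gives a regular 24-gon of circumradius 2 (constant along its height) (area = (24/2)·2.000²·sin(360°/24) = 12.42 mm²); the r=8 cylinder at (15, 10.5) gives a regular 24-gon of circumradius 8 (constant along its height) (area = (24/2)·8.000²·sin(360°/24) = 198.77 mm²); Subtracting the remaining from the first: starting from the r=2 cylinder (12.42 mm²), the r=8 cylinder at (15, 10.5) misses the remaining region (no effect) — area = 12.42 mm². Checking containment: the cross-section at z = 5.04 is a subset of the cross-section at z = 1.2.

entirely on top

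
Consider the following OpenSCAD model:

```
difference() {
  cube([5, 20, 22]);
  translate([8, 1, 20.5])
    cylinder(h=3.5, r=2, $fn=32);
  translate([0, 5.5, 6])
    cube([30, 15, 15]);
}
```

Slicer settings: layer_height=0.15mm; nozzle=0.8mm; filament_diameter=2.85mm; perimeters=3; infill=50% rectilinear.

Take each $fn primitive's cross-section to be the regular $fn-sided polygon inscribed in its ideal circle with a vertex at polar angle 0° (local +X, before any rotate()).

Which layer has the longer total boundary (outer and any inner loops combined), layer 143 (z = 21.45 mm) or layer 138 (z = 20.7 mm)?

Layer 143 (z = 21.45): the cube (footprint 5×20) is included at this height (perimeter 50.00 mm); the r=2 cylinder at (8, 1) gives a regular 32-gon of circumradius 2 (constant along its height) (perimeter = 2·32·2.000·sin(180°/32) = 12.55 mm); the cube at (0, 5.5) is absent (z outside [6, 21]); Subtracting the remaining from the first: starting from the 5×20 cube, the r=2 cylinder at (8, 1) misses the remaining region (no effect) — boundary = 50.00 mm. So its perimeter = 50.00 mm. Layer 138 (z = 20.7): the cube is present — its section is the full 5×20 rectangle (perimeter 50.00 mm); the cylinder at (8, 1): section is a regular 32-gon, circumradius r=2 (perimeter = 2·32·2.000·sin(180°/32) = 12.55 mm); the cube at (0, 5.5) is present — its section is the full 30×15 rectangle (perimeter 90.00 mm); Taking the first minus the rest: starting from the 5×20 cube, the r=2 cylinder at (8, 1) misses the remaining region (no effect); the 30×15 cube at (0, 5.5) partially overlaps it — only the 72.50 mm² overlap (of its 450.00 mm²) is removed, clipping the outline — boundary = 21.00 mm. So its perimeter = 21.00 mm. Layer 143 is larger (50.00 vs 21.00 mm).

layer 143 (z = 21.45 mm)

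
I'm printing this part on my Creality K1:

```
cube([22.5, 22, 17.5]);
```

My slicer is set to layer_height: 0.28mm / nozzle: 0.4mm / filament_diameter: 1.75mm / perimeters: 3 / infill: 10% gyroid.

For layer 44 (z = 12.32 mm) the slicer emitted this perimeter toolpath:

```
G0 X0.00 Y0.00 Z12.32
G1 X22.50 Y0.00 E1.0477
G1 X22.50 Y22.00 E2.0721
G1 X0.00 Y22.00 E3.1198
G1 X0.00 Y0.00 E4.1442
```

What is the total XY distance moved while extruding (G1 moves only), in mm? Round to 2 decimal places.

89.00 mm

Sum the Euclidean lengths of each G1 segment: total = 89.00 mm.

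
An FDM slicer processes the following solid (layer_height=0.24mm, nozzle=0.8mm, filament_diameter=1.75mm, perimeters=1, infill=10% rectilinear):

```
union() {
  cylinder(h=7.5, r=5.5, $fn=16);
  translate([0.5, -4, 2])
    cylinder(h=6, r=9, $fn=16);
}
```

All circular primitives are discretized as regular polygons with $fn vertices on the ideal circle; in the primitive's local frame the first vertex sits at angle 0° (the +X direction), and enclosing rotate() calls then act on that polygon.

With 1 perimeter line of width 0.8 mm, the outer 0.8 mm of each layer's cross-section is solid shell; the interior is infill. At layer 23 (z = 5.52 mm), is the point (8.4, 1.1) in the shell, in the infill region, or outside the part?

At z = 5.52 mm: the r=5.5 cylinder contributes a regular 16-gon of circumradius 5.5; the r=9 cylinder at (0.5, -4) contributes a regular 16-gon of circumradius 9; Taking the union: the regions partially overlap (shared area 89.73 mm²), so overlapping operands fuse into one piece — 1 connected region. Overall, the cross-section is a single solid region. The nearest boundary edge runs (6.86, 2.36)→(8.81, -0.56); distance from the point to it = 0.57 mm. The point is not inside any of the regions above, so it lies outside the cross-section (0.57 mm from the nearest boundary).

outside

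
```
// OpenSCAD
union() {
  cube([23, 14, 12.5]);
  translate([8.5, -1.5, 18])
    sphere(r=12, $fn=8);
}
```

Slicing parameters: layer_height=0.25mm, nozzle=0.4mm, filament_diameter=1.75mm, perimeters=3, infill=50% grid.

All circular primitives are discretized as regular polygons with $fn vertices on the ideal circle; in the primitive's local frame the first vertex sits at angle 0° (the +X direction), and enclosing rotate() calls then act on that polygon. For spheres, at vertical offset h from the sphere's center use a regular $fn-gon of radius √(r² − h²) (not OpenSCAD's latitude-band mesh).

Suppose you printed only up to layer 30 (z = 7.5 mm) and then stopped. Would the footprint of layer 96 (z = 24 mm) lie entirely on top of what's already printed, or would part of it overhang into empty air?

part overhangs

Compare the two slices. At z = 7.5: the cube is present — its section is the full 23×14 rectangle (area 322.00 mm²); the r=12 sphere at (8.5, -1.5) contributes a regular 8-gon of circumradius √(12²−10.5²) = 5.809 (area = (8/2)·5.809²·sin(360°/8) = 95.46 mm²); Combining (union): the regions partially overlap — summed areas 417.46 mm² minus the doubly-counted overlap 31.23 mm² gives 386.23 mm² — area = 386.23 mm². At z = 24: the cube is absent (z outside [0, 12.5]); the r=12 sphere at (8.5, -1.5) contributes a regular 8-gon of circumradius √(12²−6²) = 10.392 (area = (8/2)·10.392²·sin(360°/8) = 305.47 mm²); Combining (union): only the r=12 sphere at (8.5, -1.5) is present, so the union is just that shape — area = 305.47 mm². Checking containment: at z = 24 the cross-section extends beyond the z = 7.5 cross-section by about 120.70 mm².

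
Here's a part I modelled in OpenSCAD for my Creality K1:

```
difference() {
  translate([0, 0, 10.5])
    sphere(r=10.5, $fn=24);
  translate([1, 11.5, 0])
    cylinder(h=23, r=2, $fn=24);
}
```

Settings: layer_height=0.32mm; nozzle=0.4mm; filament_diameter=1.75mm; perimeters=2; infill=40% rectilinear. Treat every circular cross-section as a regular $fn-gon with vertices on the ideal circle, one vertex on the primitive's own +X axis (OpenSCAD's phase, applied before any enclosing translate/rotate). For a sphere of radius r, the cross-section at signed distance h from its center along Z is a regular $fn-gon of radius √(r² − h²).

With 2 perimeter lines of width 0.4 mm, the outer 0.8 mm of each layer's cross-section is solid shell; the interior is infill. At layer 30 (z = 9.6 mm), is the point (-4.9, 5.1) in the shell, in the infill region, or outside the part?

infill

At z = 9.6 mm: the r=10.5 sphere slices to a regular 24-gon of circumradius 10.461 (√(r²−h²) with h=0.9 from center); the r=2 cylinder at (1, 11.5) contributes a regular 24-gon of circumradius 2; Taking the first minus the rest: starting from the r=10.5 sphere, the r=2 cylinder at (1, 11.5) partially overlaps it — only the 1.81 mm² overlap (of its 12.42 mm²) is removed, clipping the outline — 1 connected region. Overall, the cross-section is a single solid region. The nearest boundary edge runs (-7.40, 7.40)→(-5.23, 9.06); distance from the point to it = 3.34 mm. The point is inside the cross-section and 3.34 mm from the nearest boundary — more than the 0.8 mm shell width (2 × 0.4), so it's in the infill interior.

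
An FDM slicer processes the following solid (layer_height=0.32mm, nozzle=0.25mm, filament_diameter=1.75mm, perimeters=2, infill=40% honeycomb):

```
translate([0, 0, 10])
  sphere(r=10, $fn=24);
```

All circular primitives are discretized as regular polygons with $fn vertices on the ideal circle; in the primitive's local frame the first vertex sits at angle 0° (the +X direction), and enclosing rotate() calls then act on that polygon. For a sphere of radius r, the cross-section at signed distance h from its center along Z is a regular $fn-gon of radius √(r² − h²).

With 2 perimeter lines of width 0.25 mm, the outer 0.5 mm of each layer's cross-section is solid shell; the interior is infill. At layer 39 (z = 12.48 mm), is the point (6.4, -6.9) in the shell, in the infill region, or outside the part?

shell

At z = 12.48 mm: the sphere: section is a regular 24-gon, circumradius = √(r²−h²) = √(10²−2.48²) = 9.688. Overall, the cross-section is a single solid region. The nearest boundary edge runs (4.84, -8.39)→(6.85, -6.85); distance from the point to it = 0.23 mm. The point is inside the cross-section, 0.23 mm from the nearest boundary — within the 0.5 mm shell band (2 × 0.25).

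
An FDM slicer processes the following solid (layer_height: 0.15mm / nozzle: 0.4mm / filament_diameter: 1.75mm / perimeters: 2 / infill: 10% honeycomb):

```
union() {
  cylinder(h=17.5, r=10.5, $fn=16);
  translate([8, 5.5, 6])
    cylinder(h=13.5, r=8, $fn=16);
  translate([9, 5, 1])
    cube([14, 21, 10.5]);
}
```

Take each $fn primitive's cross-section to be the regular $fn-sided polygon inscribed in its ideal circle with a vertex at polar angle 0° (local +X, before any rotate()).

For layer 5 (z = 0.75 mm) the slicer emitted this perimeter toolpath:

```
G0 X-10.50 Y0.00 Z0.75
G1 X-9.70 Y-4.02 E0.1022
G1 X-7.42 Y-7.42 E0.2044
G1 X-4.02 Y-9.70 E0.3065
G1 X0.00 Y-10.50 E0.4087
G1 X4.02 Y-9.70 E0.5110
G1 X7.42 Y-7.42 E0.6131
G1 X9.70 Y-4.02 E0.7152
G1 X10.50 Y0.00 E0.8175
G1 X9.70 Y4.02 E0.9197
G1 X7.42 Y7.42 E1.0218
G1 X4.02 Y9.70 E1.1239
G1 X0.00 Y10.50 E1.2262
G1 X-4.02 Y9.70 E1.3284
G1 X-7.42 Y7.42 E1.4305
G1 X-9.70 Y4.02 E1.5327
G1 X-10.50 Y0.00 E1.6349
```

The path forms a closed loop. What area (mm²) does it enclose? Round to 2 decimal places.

337.42 mm²

Apply the shoelace formula to the sequence of (X, Y) vertices; enclosed area = 337.42 mm².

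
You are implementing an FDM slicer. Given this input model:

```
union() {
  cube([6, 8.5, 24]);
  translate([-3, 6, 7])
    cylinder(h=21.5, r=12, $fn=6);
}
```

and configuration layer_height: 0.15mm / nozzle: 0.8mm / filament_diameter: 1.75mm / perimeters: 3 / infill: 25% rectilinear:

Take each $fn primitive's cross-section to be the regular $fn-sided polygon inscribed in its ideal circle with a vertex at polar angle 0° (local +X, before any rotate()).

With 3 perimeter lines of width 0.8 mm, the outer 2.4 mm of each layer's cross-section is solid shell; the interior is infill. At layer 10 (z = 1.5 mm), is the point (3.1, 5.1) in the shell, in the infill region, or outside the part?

infill

At z = 1.5 mm: the cube (footprint 6×8.5) is included at this height; the cylinder at (-3, 6) is not intersected at this z (z outside [7, 28.5]); Merging all regions: only the 6×8.5 cube is present, so the union is just that shape — 1 connected region. Overall, the cross-section is a single solid region. The nearest boundary edge runs (6.00, 0.00)→(6.00, 8.50); distance from the point to it = 2.90 mm. The point is inside the cross-section and 2.90 mm from the nearest boundary — more than the 2.4 mm shell width (3 × 0.8), so it's in the infill interior.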